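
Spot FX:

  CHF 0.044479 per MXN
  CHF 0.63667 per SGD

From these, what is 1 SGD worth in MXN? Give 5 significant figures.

SGD/MXN = 14.314

1 SGD × 0.63667 = 0.63667 CHF
0.63667 CHF ÷ 0.044479 = 14.3139 MXN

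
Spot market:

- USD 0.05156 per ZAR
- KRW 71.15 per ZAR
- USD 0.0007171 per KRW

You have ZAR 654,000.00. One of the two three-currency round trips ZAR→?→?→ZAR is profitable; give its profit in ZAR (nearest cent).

Profitable loop is ZAR → USD → KRW → ZAR:
ZAR 654,000.00 × 0.05156 = USD 33,720.24
USD 33,720.24 ÷ 0.0007171 = KRW 47,023,065
KRW 47,023,065 ÷ 71.15 = ZAR 660,900.42
Profit = ZAR 660,900.42 − ZAR 654,000.00

Profit: ZAR 6,900.42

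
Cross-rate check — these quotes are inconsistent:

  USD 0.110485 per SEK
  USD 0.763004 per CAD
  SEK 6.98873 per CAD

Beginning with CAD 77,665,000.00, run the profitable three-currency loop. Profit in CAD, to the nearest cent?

Profit: CAD 930,940.34

Profitable loop is CAD → SEK → USD → CAD:
CAD 77,665,000.00 × 6.98873 = SEK 542,779,715.45
SEK 542,779,715.45 × 0.110485 = USD 59,969,016.86
USD 59,969,016.86 ÷ 0.763004 = CAD 78,595,940.34
Profit = CAD 78,595,940.34 − CAD 77,665,000.00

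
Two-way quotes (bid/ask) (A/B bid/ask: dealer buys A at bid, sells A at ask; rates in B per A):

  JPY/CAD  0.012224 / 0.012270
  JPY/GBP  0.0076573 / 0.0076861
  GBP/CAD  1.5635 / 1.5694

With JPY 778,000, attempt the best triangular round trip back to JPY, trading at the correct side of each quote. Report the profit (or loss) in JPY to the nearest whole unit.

Best loop JPY → CAD → GBP → JPY:
JPY 778,000 × 0.012224 (sell JPY at bid) = CAD 9,510.27
CAD 9,510.27 ÷ 1.5694 (buy GBP at ask) = GBP 6,059.81
GBP 6,059.81 ÷ 0.0076861 (buy JPY at ask) = JPY 788,412

Net profit: JPY 10,412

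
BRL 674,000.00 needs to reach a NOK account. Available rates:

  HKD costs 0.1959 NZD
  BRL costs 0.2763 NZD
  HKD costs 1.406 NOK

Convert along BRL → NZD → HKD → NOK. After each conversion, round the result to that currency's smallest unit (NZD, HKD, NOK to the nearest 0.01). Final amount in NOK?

NOK 1,336,569.86

BRL 674,000.00 × 0.2763 = NZD 186,226.20
NZD 186,226.20 ÷ 0.1959 = HKD 950,618.68
HKD 950,618.68 × 1.406 = NOK 1,336,569.86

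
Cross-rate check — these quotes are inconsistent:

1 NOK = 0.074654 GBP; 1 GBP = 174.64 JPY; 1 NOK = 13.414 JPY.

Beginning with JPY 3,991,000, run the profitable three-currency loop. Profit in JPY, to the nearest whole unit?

Profitable loop is JPY → GBP → NOK → JPY:
JPY 3,991,000 ÷ 174.64 = GBP 22,852.73
GBP 22,852.73 ÷ 0.074654 = NOK 306,115.22
NOK 306,115.22 × 13.414 = JPY 4,106,230
Profit = JPY 4,106,230 − JPY 3,991,000

Profit: JPY 115,230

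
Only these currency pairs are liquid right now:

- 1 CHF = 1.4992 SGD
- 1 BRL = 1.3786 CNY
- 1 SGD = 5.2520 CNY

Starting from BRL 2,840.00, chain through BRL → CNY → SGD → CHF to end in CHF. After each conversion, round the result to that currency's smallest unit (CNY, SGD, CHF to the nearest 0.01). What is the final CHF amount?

BRL 2,840.00 × 1.3786 = CNY 3,915.22
CNY 3,915.22 ÷ 5.2520 = SGD 745.47
SGD 745.47 ÷ 1.4992 = CHF 497.25

CHF 497.25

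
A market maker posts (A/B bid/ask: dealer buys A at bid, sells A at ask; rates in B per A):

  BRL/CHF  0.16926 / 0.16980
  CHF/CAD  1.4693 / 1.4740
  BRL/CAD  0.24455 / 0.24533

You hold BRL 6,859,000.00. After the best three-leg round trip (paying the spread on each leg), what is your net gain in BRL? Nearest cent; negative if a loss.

Net profit: BRL 94,043.70

Best loop BRL → CHF → CAD → BRL:
BRL 6,859,000.00 × 0.16926 (sell BRL at bid) = CHF 1,160,954.34
CHF 1,160,954.34 × 1.4693 (sell CHF at bid) = CAD 1,705,790.21
CAD 1,705,790.21 ÷ 0.24533 (buy BRL at ask) = BRL 6,953,043.70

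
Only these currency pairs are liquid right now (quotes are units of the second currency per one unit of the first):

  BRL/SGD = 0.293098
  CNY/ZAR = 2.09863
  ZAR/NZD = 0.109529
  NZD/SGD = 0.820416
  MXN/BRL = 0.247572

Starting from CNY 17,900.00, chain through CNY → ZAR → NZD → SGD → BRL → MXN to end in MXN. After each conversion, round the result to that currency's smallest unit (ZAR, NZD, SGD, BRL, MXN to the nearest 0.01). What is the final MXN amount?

CNY 17,900.00 × 2.09863 = ZAR 37,565.48
ZAR 37,565.48 × 0.109529 = NZD 4,114.51
NZD 4,114.51 × 0.820416 = SGD 3,375.61
SGD 3,375.61 ÷ 0.293098 = BRL 11,517.00
BRL 11,517.00 ÷ 0.247572 = MXN 46,519.80

MXN 46,519.80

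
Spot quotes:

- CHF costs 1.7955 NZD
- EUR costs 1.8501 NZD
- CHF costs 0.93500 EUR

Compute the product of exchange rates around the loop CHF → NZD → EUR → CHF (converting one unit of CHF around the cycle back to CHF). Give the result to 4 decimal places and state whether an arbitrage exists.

1.0380 (arbitrage exists)

Around CHF → NZD → EUR → CHF: 1 × 1.7955 ÷ 1.8501 ÷ 0.93500 = 1.037955
Product > 1; profitable direction is CHF → NZD → EUR → CHF.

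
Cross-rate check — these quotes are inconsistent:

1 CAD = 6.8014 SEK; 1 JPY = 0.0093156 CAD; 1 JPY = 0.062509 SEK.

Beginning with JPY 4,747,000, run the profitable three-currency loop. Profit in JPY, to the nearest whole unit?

Profitable loop is JPY → CAD → SEK → JPY:
JPY 4,747,000 × 0.0093156 = CAD 44,221.15
CAD 44,221.15 × 6.8014 = SEK 300,765.75
SEK 300,765.75 ÷ 0.062509 = JPY 4,811,559
Profit = JPY 4,811,559 − JPY 4,747,000

Profit: JPY 64,559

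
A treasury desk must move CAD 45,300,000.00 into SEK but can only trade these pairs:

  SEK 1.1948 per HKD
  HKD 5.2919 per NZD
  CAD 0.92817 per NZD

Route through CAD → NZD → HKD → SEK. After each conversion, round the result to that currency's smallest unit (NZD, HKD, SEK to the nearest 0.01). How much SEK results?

CAD 45,300,000.00 ÷ 0.92817 = NZD 48,805,714.47
NZD 48,805,714.47 × 5.2919 = HKD 258,274,960.40
HKD 258,274,960.40 × 1.1948 = SEK 308,586,922.69

SEK 308,586,922.69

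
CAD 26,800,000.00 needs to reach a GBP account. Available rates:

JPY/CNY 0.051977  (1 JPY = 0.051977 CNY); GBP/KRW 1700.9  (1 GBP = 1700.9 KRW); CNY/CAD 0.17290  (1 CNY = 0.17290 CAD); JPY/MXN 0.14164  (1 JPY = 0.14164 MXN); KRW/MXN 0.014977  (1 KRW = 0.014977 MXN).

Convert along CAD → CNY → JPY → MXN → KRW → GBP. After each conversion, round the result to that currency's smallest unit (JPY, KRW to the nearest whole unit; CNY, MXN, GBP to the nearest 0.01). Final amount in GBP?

GBP 16,581,006.84

CAD 26,800,000.00 ÷ 0.17290 = CNY 155,002,891.84
CNY 155,002,891.84 ÷ 0.051977 = JPY 2,982,143,868
JPY 2,982,143,868 × 0.14164 = MXN 422,390,857.46
MXN 422,390,857.46 ÷ 0.014977 = KRW 28,202,634,537
KRW 28,202,634,537 ÷ 1700.9 = GBP 16,581,006.84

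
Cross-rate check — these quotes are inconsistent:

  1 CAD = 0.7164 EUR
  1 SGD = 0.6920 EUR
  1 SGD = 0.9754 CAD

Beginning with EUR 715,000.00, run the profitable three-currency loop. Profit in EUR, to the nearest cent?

Profitable loop is EUR → SGD → CAD → EUR:
EUR 715,000.00 ÷ 0.6920 = SGD 1,033,236.99
SGD 1,033,236.99 × 0.9754 = CAD 1,007,819.36
CAD 1,007,819.36 × 0.7164 = EUR 722,001.79
Profit = EUR 722,001.79 − EUR 715,000.00

Profit: EUR 7,001.79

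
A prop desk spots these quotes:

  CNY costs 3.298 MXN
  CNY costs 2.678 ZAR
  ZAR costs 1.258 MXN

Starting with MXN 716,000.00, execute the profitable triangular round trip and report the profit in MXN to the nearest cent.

Profit: MXN 15,397.69

Profitable loop is MXN → CNY → ZAR → MXN:
MXN 716,000.00 ÷ 3.298 = CNY 217,101.27
CNY 217,101.27 × 2.678 = ZAR 581,397.21
ZAR 581,397.21 × 1.258 = MXN 731,397.69
Profit = MXN 731,397.69 − MXN 716,000.00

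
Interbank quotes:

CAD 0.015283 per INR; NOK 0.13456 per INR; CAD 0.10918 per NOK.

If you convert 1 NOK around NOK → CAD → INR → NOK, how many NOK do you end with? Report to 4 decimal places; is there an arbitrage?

Around NOK → CAD → INR → NOK: 1 × 0.10918 ÷ 0.015283 × 0.13456 = 0.961281
Product < 1; profitable direction is NOK → INR → CAD → NOK.

0.9613 (arbitrage exists)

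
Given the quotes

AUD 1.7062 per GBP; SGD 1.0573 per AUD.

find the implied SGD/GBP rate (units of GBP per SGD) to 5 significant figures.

SGD/GBP = 0.55433

1 SGD ÷ 1.0573 = 0.945805 AUD
0.945805 AUD ÷ 1.7062 = 0.554334 GBP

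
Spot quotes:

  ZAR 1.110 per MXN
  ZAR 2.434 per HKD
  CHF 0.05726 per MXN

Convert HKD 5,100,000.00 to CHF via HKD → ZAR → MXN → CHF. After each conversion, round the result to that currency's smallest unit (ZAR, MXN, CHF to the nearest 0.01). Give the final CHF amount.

CHF 640,352.51

HKD 5,100,000.00 × 2.434 = ZAR 12,413,400.00
ZAR 12,413,400.00 ÷ 1.110 = MXN 11,183,243.24
MXN 11,183,243.24 × 0.05726 = CHF 640,352.51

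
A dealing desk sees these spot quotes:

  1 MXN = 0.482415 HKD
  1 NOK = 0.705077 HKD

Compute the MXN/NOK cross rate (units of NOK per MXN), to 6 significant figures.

1 MXN × 0.482415 = 0.482415 HKD
0.482415 HKD ÷ 0.705077 = 0.684202 NOK

MXN/NOK = 0.684202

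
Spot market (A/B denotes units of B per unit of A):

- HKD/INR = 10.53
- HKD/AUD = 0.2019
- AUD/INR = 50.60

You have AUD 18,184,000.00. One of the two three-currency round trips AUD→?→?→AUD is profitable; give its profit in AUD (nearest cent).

Profitable loop is AUD → HKD → INR → AUD:
AUD 18,184,000.00 ÷ 0.2019 = HKD 90,064,388.31
HKD 90,064,388.31 × 10.53 = INR 948,378,008.92
INR 948,378,008.92 ÷ 50.60 = AUD 18,742,648.40
Profit = AUD 18,742,648.40 − AUD 18,184,000.00

Profit: AUD 558,648.40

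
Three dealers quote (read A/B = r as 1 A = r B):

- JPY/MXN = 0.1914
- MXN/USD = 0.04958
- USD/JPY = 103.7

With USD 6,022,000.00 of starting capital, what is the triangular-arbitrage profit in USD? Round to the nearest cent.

Profit: USD 97,466.18

Profitable loop is USD → MXN → JPY → USD:
USD 6,022,000.00 ÷ 0.04958 = MXN 121,460,266.24
MXN 121,460,266.24 ÷ 0.1914 = JPY 634,588,643
JPY 634,588,643 ÷ 103.7 = USD 6,119,466.18
Profit = USD 6,119,466.18 − USD 6,022,000.00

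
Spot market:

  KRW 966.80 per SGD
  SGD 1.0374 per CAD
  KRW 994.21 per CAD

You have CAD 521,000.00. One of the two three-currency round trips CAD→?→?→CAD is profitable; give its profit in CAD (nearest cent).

Profit: CAD 4,584.42

Profitable loop is CAD → SGD → KRW → CAD:
CAD 521,000.00 × 1.0374 = SGD 540,485.40
SGD 540,485.40 × 966.80 = KRW 522,541,285
KRW 522,541,285 ÷ 994.21 = CAD 525,584.42
Profit = CAD 525,584.42 − CAD 521,000.00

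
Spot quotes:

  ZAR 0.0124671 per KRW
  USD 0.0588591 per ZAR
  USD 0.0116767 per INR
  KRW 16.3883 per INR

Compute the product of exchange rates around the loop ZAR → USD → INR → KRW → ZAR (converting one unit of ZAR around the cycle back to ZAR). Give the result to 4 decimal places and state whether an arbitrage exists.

1.0299 (arbitrage exists)

Around ZAR → USD → INR → KRW → ZAR: 1 × 0.0588591 ÷ 0.0116767 × 16.3883 × 0.0124671 = 1.029895
Product > 1; profitable direction is ZAR → USD → INR → KRW → ZAR.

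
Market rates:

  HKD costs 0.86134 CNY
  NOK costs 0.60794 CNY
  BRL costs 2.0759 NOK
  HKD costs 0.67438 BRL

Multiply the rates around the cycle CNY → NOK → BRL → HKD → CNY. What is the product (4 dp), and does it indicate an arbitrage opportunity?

Around CNY → NOK → BRL → HKD → CNY: 1 ÷ 0.60794 ÷ 2.0759 ÷ 0.67438 × 0.86134 = 1.012052
Product > 1; profitable direction is CNY → NOK → BRL → HKD → CNY.

1.0121 (arbitrage exists)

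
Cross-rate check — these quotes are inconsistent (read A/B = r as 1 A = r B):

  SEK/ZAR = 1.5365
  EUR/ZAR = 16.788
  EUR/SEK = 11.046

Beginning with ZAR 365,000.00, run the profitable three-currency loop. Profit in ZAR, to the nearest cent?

Profitable loop is ZAR → EUR → SEK → ZAR:
ZAR 365,000.00 ÷ 16.788 = EUR 21,741.72
EUR 21,741.72 × 11.046 = SEK 240,159.04
SEK 240,159.04 × 1.5365 = ZAR 369,004.37
Profit = ZAR 369,004.37 − ZAR 365,000.00

Profit: ZAR 4,004.37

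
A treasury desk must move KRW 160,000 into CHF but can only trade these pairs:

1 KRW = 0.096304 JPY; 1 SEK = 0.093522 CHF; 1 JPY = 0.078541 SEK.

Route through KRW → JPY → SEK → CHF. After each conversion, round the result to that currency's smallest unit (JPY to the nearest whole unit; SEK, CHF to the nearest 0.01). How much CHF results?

KRW 160,000 × 0.096304 = JPY 15,409
JPY 15,409 × 0.078541 = SEK 1,210.24
SEK 1,210.24 × 0.093522 = CHF 113.18

CHF 113.18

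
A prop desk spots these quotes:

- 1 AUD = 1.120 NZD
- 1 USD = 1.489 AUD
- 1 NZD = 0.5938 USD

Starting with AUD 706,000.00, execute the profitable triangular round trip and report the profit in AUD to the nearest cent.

Profit: AUD 6,938.04

Profitable loop is AUD → USD → NZD → AUD:
AUD 706,000.00 ÷ 1.489 = USD 474,143.72
USD 474,143.72 ÷ 0.5938 = NZD 798,490.60
NZD 798,490.60 ÷ 1.120 = AUD 712,938.04
Profit = AUD 712,938.04 − AUD 706,000.00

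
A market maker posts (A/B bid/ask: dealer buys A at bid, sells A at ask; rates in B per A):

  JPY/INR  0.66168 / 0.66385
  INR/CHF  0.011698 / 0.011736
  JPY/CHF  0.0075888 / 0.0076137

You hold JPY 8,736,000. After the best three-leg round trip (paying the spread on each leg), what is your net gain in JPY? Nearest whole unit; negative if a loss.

Best loop JPY → INR → CHF → JPY:
JPY 8,736,000 × 0.66168 (sell JPY at bid) = INR 5,780,436.48
INR 5,780,436.48 × 0.011698 (sell INR at bid) = CHF 67,619.55
CHF 67,619.55 ÷ 0.0076137 (buy JPY at ask) = JPY 8,881,299

Net profit: JPY 145,299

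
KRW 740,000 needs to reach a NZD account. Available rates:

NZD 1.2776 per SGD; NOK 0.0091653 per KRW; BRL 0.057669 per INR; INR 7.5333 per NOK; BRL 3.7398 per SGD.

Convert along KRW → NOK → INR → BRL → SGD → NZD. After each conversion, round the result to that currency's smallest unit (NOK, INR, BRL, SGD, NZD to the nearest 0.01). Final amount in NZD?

KRW 740,000 × 0.0091653 = NOK 6,782.32
NOK 6,782.32 × 7.5333 = INR 51,093.25
INR 51,093.25 × 0.057669 = BRL 2,946.50
BRL 2,946.50 ÷ 3.7398 = SGD 787.88
SGD 787.88 × 1.2776 = NZD 1,006.60

NZD 1,006.60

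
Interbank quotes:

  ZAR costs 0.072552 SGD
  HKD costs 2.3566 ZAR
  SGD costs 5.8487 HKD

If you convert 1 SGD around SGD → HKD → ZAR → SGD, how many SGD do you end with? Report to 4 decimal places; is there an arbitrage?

1.0000 (no arbitrage)

Around SGD → HKD → ZAR → SGD: 1 × 5.8487 × 2.3566 × 0.072552 = 0.999988
Product ≈ 1 (deviation 0.001%, within rounding noise).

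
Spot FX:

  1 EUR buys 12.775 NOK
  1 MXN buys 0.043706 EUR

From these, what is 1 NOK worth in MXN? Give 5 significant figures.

NOK/MXN = 1.7910

1 NOK ÷ 12.775 = 0.0782779 EUR
0.0782779 EUR ÷ 0.043706 = 1.79101 MXN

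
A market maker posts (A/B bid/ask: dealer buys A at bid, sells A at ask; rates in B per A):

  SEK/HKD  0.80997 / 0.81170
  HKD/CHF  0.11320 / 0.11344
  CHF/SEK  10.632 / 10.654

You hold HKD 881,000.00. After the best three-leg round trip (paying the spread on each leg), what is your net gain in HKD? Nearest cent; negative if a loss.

Best loop HKD → SEK → CHF → HKD:
HKD 881,000.00 ÷ 0.81170 (buy SEK at ask) = SEK 1,085,376.37
SEK 1,085,376.37 ÷ 10.654 (buy CHF at ask) = CHF 101,875.01
CHF 101,875.01 ÷ 0.11344 (buy HKD at ask) = HKD 898,051.93

Net profit: HKD 17,051.93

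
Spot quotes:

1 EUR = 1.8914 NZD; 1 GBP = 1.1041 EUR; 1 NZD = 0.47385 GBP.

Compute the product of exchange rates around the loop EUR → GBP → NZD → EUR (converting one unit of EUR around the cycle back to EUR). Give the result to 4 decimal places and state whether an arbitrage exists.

Around EUR → GBP → NZD → EUR: 1 ÷ 1.1041 ÷ 0.47385 ÷ 1.8914 = 1.010572
Product > 1; profitable direction is EUR → GBP → NZD → EUR.

1.0106 (arbitrage exists)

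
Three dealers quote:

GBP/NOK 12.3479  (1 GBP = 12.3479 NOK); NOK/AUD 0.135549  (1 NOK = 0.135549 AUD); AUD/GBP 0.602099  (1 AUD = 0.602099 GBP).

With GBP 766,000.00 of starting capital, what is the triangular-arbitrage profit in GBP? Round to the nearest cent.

Profitable loop is GBP → NOK → AUD → GBP:
GBP 766,000.00 × 12.3479 = NOK 9,458,491.40
NOK 9,458,491.40 × 0.135549 = AUD 1,282,089.05
AUD 1,282,089.05 × 0.602099 = GBP 771,944.54
Profit = GBP 771,944.54 − GBP 766,000.00

Profit: GBP 5,944.54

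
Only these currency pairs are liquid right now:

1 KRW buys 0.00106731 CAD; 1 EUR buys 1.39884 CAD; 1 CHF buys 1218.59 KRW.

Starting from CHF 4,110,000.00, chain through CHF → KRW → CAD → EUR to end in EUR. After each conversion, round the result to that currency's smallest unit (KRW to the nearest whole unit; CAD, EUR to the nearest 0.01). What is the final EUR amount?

EUR 3,821,395.32

CHF 4,110,000.00 × 1218.59 = KRW 5,008,404,900
KRW 5,008,404,900 × 0.00106731 = CAD 5,345,520.63
CAD 5,345,520.63 ÷ 1.39884 = EUR 3,821,395.32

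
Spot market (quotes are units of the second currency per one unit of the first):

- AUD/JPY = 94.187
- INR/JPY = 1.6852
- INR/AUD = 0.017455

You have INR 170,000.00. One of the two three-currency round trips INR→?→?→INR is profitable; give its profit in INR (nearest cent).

Profitable loop is INR → JPY → AUD → INR:
INR 170,000.00 × 1.6852 = JPY 286,484
JPY 286,484 ÷ 94.187 = AUD 3,041.65
AUD 3,041.65 ÷ 0.017455 = INR 174,256.73
Profit = INR 174,256.73 − INR 170,000.00

Profit: INR 4,256.73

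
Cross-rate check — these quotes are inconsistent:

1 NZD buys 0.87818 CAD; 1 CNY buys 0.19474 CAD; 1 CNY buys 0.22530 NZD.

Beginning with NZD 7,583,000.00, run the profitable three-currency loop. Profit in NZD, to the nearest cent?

Profit: NZD 121,254.56

Profitable loop is NZD → CAD → CNY → NZD:
NZD 7,583,000.00 × 0.87818 = CAD 6,659,238.94
CAD 6,659,238.94 ÷ 0.19474 = CNY 34,195,537.33
CNY 34,195,537.33 × 0.22530 = NZD 7,704,254.56
Profit = NZD 7,704,254.56 − NZD 7,583,000.00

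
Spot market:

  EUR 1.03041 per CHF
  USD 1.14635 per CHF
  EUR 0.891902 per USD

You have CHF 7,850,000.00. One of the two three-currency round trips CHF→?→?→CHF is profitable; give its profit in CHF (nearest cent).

Profitable loop is CHF → EUR → USD → CHF:
CHF 7,850,000.00 × 1.03041 = EUR 8,088,718.50
EUR 8,088,718.50 ÷ 0.891902 = USD 9,069,066.44
USD 9,069,066.44 ÷ 1.14635 = CHF 7,911,254.37
Profit = CHF 7,911,254.37 − CHF 7,850,000.00

Profit: CHF 61,254.37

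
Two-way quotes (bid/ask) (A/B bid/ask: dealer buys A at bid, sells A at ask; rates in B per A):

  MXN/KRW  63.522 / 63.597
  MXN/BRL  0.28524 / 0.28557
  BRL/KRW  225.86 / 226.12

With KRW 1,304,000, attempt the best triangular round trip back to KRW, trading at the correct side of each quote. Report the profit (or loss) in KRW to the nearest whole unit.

Best loop KRW → MXN → BRL → KRW:
KRW 1,304,000 ÷ 63.597 (buy MXN at ask) = MXN 20,504.11
MXN 20,504.11 × 0.28524 (sell MXN at bid) = BRL 5,848.59
BRL 5,848.59 × 225.86 (sell BRL at bid) = KRW 1,320,963

Net profit: KRW 16,963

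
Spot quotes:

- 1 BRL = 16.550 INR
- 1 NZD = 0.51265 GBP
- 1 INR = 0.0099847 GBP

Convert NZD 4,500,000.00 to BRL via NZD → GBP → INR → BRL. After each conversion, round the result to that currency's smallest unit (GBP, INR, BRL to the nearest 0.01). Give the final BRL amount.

BRL 13,960,483.41

NZD 4,500,000.00 × 0.51265 = GBP 2,306,925.00
GBP 2,306,925.00 ÷ 0.0099847 = INR 231,046,000.38
INR 231,046,000.38 ÷ 16.550 = BRL 13,960,483.41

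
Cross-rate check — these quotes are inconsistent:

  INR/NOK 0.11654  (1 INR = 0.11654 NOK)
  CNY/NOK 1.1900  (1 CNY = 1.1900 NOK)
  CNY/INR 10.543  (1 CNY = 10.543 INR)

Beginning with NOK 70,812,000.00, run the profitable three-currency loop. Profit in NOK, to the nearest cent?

Profitable loop is NOK → CNY → INR → NOK:
NOK 70,812,000.00 ÷ 1.1900 = CNY 59,505,882.35
CNY 59,505,882.35 × 10.543 = INR 627,370,517.65
INR 627,370,517.65 × 0.11654 = NOK 73,113,760.13
Profit = NOK 73,113,760.13 − NOK 70,812,000.00

Profit: NOK 2,301,760.13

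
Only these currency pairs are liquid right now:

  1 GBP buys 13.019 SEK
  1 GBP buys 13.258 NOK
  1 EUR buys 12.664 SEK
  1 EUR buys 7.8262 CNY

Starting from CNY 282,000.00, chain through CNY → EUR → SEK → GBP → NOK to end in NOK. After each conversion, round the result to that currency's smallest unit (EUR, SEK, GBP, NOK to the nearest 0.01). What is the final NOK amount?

NOK 464,696.48

CNY 282,000.00 ÷ 7.8262 = EUR 36,032.81
EUR 36,032.81 × 12.664 = SEK 456,319.51
SEK 456,319.51 ÷ 13.019 = GBP 35,050.27
GBP 35,050.27 × 13.258 = NOK 464,696.48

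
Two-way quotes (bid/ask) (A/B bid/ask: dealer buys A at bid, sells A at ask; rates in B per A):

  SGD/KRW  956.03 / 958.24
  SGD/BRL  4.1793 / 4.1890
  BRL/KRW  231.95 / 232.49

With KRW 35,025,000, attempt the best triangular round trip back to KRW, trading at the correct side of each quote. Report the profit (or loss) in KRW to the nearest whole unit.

Net profit: KRW 407,498

Best loop KRW → SGD → BRL → KRW:
KRW 35,025,000 ÷ 958.24 (buy SGD at ask) = SGD 36,551.39
SGD 36,551.39 × 4.1793 (sell SGD at bid) = BRL 152,759.21
BRL 152,759.21 × 231.95 (sell BRL at bid) = KRW 35,432,498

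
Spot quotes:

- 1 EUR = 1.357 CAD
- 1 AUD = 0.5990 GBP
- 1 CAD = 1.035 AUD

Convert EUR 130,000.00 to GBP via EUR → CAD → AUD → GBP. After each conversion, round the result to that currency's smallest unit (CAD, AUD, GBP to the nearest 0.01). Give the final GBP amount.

EUR 130,000.00 × 1.357 = CAD 176,410.00
CAD 176,410.00 × 1.035 = AUD 182,584.35
AUD 182,584.35 × 0.5990 = GBP 109,368.03

GBP 109,368.03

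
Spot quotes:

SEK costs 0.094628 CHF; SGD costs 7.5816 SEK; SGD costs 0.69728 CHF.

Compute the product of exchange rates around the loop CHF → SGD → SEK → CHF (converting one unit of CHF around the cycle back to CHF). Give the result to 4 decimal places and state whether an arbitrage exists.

Around CHF → SGD → SEK → CHF: 1 ÷ 0.69728 × 7.5816 × 0.094628 = 1.028900
Product > 1; profitable direction is CHF → SGD → SEK → CHF.

1.0289 (arbitrage exists)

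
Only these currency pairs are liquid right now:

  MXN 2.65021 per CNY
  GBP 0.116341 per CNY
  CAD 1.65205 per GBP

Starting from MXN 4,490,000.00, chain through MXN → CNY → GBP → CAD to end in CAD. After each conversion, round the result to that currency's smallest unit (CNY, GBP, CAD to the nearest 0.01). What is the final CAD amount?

MXN 4,490,000.00 ÷ 2.65021 = CNY 1,694,205.36
CNY 1,694,205.36 × 0.116341 = GBP 197,105.55
GBP 197,105.55 × 1.65205 = CAD 325,628.22

CAD 325,628.22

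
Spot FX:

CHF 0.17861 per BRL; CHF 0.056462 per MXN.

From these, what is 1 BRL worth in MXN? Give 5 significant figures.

BRL/MXN = 3.1634

1 BRL × 0.17861 = 0.17861 CHF
0.17861 CHF ÷ 0.056462 = 3.16337 MXN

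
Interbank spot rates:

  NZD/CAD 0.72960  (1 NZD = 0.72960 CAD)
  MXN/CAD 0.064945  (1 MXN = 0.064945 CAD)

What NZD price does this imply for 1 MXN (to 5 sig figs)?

1 MXN × 0.064945 = 0.064945 CAD
0.064945 CAD ÷ 0.72960 = 0.0890145 NZD

MXN/NZD = 0.089015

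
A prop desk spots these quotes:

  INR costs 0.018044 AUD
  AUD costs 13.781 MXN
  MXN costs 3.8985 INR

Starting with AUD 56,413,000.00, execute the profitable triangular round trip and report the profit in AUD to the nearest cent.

Profit: AUD 1,779,646.16

Profitable loop is AUD → INR → MXN → AUD:
AUD 56,413,000.00 ÷ 0.018044 = INR 3,126,413,212.15
INR 3,126,413,212.15 ÷ 3.8985 = MXN 801,952,856.78
MXN 801,952,856.78 ÷ 13.781 = AUD 58,192,646.16
Profit = AUD 58,192,646.16 − AUD 56,413,000.00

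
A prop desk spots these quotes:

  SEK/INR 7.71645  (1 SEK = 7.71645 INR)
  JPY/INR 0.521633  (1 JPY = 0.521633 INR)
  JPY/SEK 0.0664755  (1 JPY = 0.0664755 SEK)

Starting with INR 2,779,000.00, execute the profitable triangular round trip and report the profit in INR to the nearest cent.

Profit: INR 47,014.89

Profitable loop is INR → SEK → JPY → INR:
INR 2,779,000.00 ÷ 7.71645 = SEK 360,139.70
SEK 360,139.70 ÷ 0.0664755 = JPY 5,417,631
JPY 5,417,631 × 0.521633 = INR 2,826,014.89
Profit = INR 2,826,014.89 − INR 2,779,000.00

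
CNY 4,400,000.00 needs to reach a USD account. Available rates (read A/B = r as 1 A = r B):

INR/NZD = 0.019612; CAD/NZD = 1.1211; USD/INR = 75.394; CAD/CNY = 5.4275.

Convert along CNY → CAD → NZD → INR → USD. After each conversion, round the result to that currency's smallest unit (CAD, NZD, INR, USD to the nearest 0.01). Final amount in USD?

USD 614,665.06

CNY 4,400,000.00 ÷ 5.4275 = CAD 810,686.32
CAD 810,686.32 × 1.1211 = NZD 908,860.43
NZD 908,860.43 ÷ 0.019612 = INR 46,342,057.41
INR 46,342,057.41 ÷ 75.394 = USD 614,665.06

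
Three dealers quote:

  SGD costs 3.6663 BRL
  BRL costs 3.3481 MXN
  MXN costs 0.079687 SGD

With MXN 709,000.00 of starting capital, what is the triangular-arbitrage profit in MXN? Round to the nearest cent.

Profitable loop is MXN → BRL → SGD → MXN:
MXN 709,000.00 ÷ 3.3481 = BRL 211,761.89
BRL 211,761.89 ÷ 3.6663 = SGD 57,759.02
SGD 57,759.02 ÷ 0.079687 = MXN 724,823.62
Profit = MXN 724,823.62 − MXN 709,000.00

Profit: MXN 15,823.62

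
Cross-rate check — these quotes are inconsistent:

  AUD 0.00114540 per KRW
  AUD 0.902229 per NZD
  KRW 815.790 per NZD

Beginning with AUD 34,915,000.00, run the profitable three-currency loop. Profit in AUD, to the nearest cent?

Profit: AUD 1,245,199.70

Profitable loop is AUD → NZD → KRW → AUD:
AUD 34,915,000.00 ÷ 0.902229 = NZD 38,698,600.91
NZD 38,698,600.91 × 815.790 = KRW 31,569,931,636
KRW 31,569,931,636 × 0.00114540 = AUD 36,160,199.70
Profit = AUD 36,160,199.70 − AUD 34,915,000.00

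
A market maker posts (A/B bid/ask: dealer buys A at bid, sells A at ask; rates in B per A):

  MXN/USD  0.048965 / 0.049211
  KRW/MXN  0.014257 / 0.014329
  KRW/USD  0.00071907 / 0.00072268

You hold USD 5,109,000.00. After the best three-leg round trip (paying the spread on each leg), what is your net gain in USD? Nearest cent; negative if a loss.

Net profit: USD 100,895.35

Best loop USD → MXN → KRW → USD:
USD 5,109,000.00 ÷ 0.049211 (buy MXN at ask) = MXN 103,818,252.02
MXN 103,818,252.02 ÷ 0.014329 (buy KRW at ask) = KRW 7,245,324,309
KRW 7,245,324,309 × 0.00071907 (sell KRW at bid) = USD 5,209,895.35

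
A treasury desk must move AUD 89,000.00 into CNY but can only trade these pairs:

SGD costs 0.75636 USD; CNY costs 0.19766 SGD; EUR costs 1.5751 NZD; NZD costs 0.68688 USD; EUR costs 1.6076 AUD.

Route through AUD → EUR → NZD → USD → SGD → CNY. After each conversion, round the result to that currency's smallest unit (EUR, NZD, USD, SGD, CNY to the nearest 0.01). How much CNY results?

CNY 400,639.43

AUD 89,000.00 ÷ 1.6076 = EUR 55,362.03
EUR 55,362.03 × 1.5751 = NZD 87,200.73
NZD 87,200.73 × 0.68688 = USD 59,896.44
USD 59,896.44 ÷ 0.75636 = SGD 79,190.39
SGD 79,190.39 ÷ 0.19766 = CNY 400,639.43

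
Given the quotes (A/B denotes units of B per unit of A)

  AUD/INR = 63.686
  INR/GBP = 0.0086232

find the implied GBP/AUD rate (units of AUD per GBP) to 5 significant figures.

GBP/AUD = 1.8209

1 GBP ÷ 0.0086232 = 115.966 INR
115.966 INR ÷ 63.686 = 1.82091 AUD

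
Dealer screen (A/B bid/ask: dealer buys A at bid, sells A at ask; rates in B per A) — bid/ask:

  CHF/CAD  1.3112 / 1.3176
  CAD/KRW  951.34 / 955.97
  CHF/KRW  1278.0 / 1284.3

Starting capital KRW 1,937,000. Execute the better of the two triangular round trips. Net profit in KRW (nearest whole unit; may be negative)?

Best loop KRW → CAD → CHF → KRW:
KRW 1,937,000 ÷ 955.97 (buy CAD at ask) = CAD 2,026.21
CAD 2,026.21 ÷ 1.3176 (buy CHF at ask) = CHF 1,537.81
CHF 1,537.81 × 1278.0 (sell CHF at bid) = KRW 1,965,317

Net profit: KRW 28,317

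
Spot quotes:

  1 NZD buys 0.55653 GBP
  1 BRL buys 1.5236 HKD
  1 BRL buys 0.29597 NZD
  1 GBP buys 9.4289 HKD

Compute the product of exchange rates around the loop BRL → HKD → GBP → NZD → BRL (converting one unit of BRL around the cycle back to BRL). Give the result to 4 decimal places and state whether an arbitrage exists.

Around BRL → HKD → GBP → NZD → BRL: 1 × 1.5236 ÷ 9.4289 ÷ 0.55653 ÷ 0.29597 = 0.981011
Product < 1; profitable direction is BRL → NZD → GBP → HKD → BRL.

0.9810 (arbitrage exists)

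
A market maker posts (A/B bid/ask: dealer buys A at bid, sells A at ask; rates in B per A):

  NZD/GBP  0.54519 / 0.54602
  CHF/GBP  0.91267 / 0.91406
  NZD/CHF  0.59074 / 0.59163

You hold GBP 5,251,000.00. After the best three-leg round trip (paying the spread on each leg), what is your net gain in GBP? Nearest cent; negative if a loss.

Net profit: GBP 42,769.26

Best loop GBP → CHF → NZD → GBP:
GBP 5,251,000.00 ÷ 0.91406 (buy CHF at ask) = CHF 5,744,699.47
CHF 5,744,699.47 ÷ 0.59163 (buy NZD at ask) = NZD 9,709,952.96
NZD 9,709,952.96 × 0.54519 (sell NZD at bid) = GBP 5,293,769.26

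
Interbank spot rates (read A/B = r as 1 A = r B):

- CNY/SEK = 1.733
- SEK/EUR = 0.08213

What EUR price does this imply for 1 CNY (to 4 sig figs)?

1 CNY × 1.733 = 1.733 SEK
1.733 SEK × 0.08213 = 0.142331 EUR

CNY/EUR = 0.1423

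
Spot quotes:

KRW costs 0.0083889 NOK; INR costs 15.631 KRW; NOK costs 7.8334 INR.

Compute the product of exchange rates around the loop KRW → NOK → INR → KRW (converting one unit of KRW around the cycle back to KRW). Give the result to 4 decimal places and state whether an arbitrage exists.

1.0272 (arbitrage exists)

Around KRW → NOK → INR → KRW: 1 × 0.0083889 × 7.8334 × 15.631 = 1.027169
Product > 1; profitable direction is KRW → NOK → INR → KRW.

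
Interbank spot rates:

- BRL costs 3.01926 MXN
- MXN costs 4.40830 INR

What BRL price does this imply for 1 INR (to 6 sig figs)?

INR/BRL = 0.0751326

1 INR ÷ 4.40830 = 0.226845 MXN
0.226845 MXN ÷ 3.01926 = 0.0751326 BRL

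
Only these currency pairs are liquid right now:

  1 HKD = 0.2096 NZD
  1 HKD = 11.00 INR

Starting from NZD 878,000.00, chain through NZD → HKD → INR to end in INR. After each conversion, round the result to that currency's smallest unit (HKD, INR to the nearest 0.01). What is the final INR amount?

INR 46,078,244.30

NZD 878,000.00 ÷ 0.2096 = HKD 4,188,931.30
HKD 4,188,931.30 × 11.00 = INR 46,078,244.30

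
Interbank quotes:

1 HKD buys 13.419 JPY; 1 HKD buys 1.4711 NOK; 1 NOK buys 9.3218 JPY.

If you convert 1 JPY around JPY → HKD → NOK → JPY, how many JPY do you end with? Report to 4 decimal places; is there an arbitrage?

Around JPY → HKD → NOK → JPY: 1 ÷ 13.419 × 1.4711 × 9.3218 = 1.021932
Product > 1; profitable direction is JPY → HKD → NOK → JPY.

1.0219 (arbitrage exists)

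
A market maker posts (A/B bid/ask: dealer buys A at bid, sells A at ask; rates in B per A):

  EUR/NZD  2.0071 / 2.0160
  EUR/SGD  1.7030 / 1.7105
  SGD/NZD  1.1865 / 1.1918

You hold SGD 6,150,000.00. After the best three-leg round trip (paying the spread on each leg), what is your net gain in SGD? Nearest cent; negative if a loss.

Net profit: SGD 14,061.72

Best loop SGD → NZD → EUR → SGD:
SGD 6,150,000.00 × 1.1865 (sell SGD at bid) = NZD 7,296,975.00
NZD 7,296,975.00 ÷ 2.0160 (buy EUR at ask) = EUR 3,619,531.25
EUR 3,619,531.25 × 1.7030 (sell EUR at bid) = SGD 6,164,061.72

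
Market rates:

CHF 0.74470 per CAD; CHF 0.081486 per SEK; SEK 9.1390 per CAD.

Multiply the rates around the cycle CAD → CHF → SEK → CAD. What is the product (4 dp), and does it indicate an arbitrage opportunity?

1.0000 (no arbitrage)

Around CAD → CHF → SEK → CAD: 1 × 0.74470 ÷ 0.081486 ÷ 9.1390 = 0.999999
Product ≈ 1 (deviation 0.000%, within rounding noise).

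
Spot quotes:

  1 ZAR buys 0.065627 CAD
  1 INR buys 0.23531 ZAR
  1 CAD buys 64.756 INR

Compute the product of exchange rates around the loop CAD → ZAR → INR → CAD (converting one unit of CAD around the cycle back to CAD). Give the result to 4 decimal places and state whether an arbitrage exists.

Around CAD → ZAR → INR → CAD: 1 ÷ 0.065627 ÷ 0.23531 ÷ 64.756 = 0.999993
Product ≈ 1 (deviation 0.001%, within rounding noise).

1.0000 (no arbitrage)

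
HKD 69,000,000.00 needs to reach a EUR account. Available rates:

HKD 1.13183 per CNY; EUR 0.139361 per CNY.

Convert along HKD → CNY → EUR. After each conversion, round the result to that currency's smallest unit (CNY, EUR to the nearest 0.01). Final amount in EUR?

EUR 8,495,895.14

HKD 69,000,000.00 ÷ 1.13183 = CNY 60,963,218.86
CNY 60,963,218.86 × 0.139361 = EUR 8,495,895.14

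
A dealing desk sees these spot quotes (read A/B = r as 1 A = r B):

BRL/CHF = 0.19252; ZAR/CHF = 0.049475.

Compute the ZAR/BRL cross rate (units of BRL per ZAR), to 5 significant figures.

ZAR/BRL = 0.25699

1 ZAR × 0.049475 = 0.049475 CHF
0.049475 CHF ÷ 0.19252 = 0.256986 BRL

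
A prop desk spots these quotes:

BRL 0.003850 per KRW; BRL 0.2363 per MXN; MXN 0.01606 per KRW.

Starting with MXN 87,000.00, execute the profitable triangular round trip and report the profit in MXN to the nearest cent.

Profitable loop is MXN → KRW → BRL → MXN:
MXN 87,000.00 ÷ 0.01606 = KRW 5,417,186
KRW 5,417,186 × 0.003850 = BRL 20,856.16
BRL 20,856.16 ÷ 0.2363 = MXN 88,261.38
Profit = MXN 88,261.38 − MXN 87,000.00

Profit: MXN 1,261.38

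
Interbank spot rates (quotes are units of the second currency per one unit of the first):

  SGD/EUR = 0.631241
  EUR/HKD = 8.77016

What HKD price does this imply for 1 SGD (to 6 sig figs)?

SGD/HKD = 5.53608

1 SGD × 0.631241 = 0.631241 EUR
0.631241 EUR × 8.77016 = 5.53608 HKD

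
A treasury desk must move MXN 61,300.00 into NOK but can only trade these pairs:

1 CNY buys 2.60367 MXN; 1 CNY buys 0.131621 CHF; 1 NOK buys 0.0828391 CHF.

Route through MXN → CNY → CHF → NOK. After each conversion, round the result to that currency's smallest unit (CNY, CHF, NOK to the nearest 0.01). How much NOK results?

MXN 61,300.00 ÷ 2.60367 = CNY 23,543.69
CNY 23,543.69 × 0.131621 = CHF 3,098.84
CHF 3,098.84 ÷ 0.0828391 = NOK 37,407.94

NOK 37,407.94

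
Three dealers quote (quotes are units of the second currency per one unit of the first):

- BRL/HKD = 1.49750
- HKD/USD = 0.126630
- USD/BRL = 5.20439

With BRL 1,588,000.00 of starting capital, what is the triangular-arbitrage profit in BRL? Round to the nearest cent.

Profit: BRL 21,078.48

Profitable loop is BRL → USD → HKD → BRL:
BRL 1,588,000.00 ÷ 5.20439 = USD 305,127.02
USD 305,127.02 ÷ 0.126630 = HKD 2,409,595.02
HKD 2,409,595.02 ÷ 1.49750 = BRL 1,609,078.48
Profit = BRL 1,609,078.48 − BRL 1,588,000.00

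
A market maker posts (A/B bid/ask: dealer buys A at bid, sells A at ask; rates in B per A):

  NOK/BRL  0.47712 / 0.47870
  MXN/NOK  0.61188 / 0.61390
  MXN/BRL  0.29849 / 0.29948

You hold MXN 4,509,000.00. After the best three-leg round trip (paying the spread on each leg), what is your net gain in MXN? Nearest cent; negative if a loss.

Net profit: MXN 70,825.81

Best loop MXN → BRL → NOK → MXN:
MXN 4,509,000.00 × 0.29849 (sell MXN at bid) = BRL 1,345,891.41
BRL 1,345,891.41 ÷ 0.47870 (buy NOK at ask) = NOK 2,811,555.07
NOK 2,811,555.07 ÷ 0.61390 (buy MXN at ask) = MXN 4,579,825.81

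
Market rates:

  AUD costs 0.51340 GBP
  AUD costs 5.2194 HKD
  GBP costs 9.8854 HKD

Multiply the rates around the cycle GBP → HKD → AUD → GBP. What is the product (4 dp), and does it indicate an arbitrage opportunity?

0.9724 (arbitrage exists)

Around GBP → HKD → AUD → GBP: 1 × 9.8854 ÷ 5.2194 × 0.51340 = 0.972365
Product < 1; profitable direction is GBP → AUD → HKD → GBP.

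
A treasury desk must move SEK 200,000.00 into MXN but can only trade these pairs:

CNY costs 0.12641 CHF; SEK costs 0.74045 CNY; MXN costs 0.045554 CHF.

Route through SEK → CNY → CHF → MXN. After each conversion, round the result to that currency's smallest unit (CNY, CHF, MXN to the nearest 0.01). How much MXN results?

SEK 200,000.00 × 0.74045 = CNY 148,090.00
CNY 148,090.00 × 0.12641 = CHF 18,720.06
CHF 18,720.06 ÷ 0.045554 = MXN 410,942.18

MXN 410,942.18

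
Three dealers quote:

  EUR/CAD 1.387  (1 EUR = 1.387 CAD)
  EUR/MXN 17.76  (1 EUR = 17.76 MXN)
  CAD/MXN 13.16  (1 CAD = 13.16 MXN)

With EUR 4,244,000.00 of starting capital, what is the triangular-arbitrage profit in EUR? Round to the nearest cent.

Profit: EUR 117,790.12

Profitable loop is EUR → CAD → MXN → EUR:
EUR 4,244,000.00 × 1.387 = CAD 5,886,428.00
CAD 5,886,428.00 × 13.16 = MXN 77,465,392.48
MXN 77,465,392.48 ÷ 17.76 = EUR 4,361,790.12
Profit = EUR 4,361,790.12 − EUR 4,244,000.00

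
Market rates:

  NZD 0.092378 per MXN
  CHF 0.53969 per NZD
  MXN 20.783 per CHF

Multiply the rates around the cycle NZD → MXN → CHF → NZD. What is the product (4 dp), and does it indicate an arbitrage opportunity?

Around NZD → MXN → CHF → NZD: 1 ÷ 0.092378 ÷ 20.783 ÷ 0.53969 = 0.965114
Product < 1; profitable direction is NZD → CHF → MXN → NZD.

0.9651 (arbitrage exists)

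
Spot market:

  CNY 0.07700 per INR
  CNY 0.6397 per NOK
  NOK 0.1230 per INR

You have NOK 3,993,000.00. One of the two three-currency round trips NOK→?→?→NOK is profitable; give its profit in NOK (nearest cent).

Profitable loop is NOK → CNY → INR → NOK:
NOK 3,993,000.00 × 0.6397 = CNY 2,554,322.10
CNY 2,554,322.10 ÷ 0.07700 = INR 33,173,014.29
INR 33,173,014.29 × 0.1230 = NOK 4,080,280.76
Profit = NOK 4,080,280.76 − NOK 3,993,000.00

Profit: NOK 87,280.76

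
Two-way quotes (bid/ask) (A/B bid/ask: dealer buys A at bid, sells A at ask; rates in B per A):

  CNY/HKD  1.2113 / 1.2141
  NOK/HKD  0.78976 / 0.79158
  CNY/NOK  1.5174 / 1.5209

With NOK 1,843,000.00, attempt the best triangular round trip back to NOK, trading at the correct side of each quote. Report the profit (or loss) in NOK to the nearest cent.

Net profit: NOK 11,306.75

Best loop NOK → CNY → HKD → NOK:
NOK 1,843,000.00 ÷ 1.5209 (buy CNY at ask) = CNY 1,211,782.50
CNY 1,211,782.50 × 1.2113 (sell CNY at bid) = HKD 1,467,832.14
HKD 1,467,832.14 ÷ 0.79158 (buy NOK at ask) = NOK 1,854,306.75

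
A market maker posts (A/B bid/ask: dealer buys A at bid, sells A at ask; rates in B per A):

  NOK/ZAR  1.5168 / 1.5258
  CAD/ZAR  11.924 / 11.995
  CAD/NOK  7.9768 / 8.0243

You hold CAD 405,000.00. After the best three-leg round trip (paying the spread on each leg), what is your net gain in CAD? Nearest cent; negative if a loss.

Net profit: CAD 3,518.56

Best loop CAD → NOK → ZAR → CAD:
CAD 405,000.00 × 7.9768 (sell CAD at bid) = NOK 3,230,604.00
NOK 3,230,604.00 × 1.5168 (sell NOK at bid) = ZAR 4,900,180.15
ZAR 4,900,180.15 ÷ 11.995 (buy CAD at ask) = CAD 408,518.56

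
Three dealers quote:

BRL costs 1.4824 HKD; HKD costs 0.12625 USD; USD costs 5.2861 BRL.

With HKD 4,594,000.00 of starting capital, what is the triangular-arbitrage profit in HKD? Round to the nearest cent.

Profitable loop is HKD → BRL → USD → HKD:
HKD 4,594,000.00 ÷ 1.4824 = BRL 3,099,028.60
BRL 3,099,028.60 ÷ 5.2861 = USD 586,259.93
USD 586,259.93 ÷ 0.12625 = HKD 4,643,642.99
Profit = HKD 4,643,642.99 − HKD 4,594,000.00

Profit: HKD 49,642.99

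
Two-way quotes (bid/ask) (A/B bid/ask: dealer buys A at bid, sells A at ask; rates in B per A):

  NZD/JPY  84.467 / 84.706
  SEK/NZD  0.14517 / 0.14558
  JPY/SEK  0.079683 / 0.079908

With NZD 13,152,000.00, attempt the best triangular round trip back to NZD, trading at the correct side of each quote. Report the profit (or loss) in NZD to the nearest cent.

Net profit: NZD 195,061.15

Best loop NZD → SEK → JPY → NZD:
NZD 13,152,000.00 ÷ 0.14558 (buy SEK at ask) = SEK 90,342,079.96
SEK 90,342,079.96 ÷ 0.079908 (buy JPY at ask) = JPY 1,130,576,162
JPY 1,130,576,162 ÷ 84.706 (buy NZD at ask) = NZD 13,347,061.15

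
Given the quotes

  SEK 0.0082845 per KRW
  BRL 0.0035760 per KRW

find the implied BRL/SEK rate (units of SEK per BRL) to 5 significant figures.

BRL/SEK = 2.3167

1 BRL ÷ 0.0035760 = 279.642 KRW
279.642 KRW × 0.0082845 = 2.31669 SEK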